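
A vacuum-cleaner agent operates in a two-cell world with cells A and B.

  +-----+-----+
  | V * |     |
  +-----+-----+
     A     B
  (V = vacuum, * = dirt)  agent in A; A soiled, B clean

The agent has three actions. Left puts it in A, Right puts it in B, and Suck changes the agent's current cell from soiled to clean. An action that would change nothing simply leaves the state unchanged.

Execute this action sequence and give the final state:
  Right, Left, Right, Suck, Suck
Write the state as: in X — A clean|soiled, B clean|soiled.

in B — A soiled, B clean

[1] after Right: in B — A soiled, B clean
[2] after Left: in A — A soiled, B clean
[3] after Right: in B — A soiled, B clean
[4] after Suck: in B — A soiled, B clean
[5] after Suck: in B — A soiled, B clean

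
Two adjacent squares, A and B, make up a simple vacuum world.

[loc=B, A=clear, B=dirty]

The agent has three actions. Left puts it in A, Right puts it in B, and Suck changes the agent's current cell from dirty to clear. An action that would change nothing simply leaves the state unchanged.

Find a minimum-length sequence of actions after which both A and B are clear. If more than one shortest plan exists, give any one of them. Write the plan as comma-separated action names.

t=1 Suck ⇒ loc=B A=clear B=clear
min 1: B is dirty, one Suck

Suck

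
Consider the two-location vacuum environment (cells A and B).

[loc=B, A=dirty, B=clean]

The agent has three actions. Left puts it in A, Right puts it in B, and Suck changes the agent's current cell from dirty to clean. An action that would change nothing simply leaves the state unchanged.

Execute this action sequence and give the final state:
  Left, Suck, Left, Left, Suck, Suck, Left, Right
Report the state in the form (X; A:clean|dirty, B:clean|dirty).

(B; A:clean, B:clean)

1. Left → (A; A:dirty, B:clean)
2. Suck → (A; A:clean, B:clean)
3. Left → (A; A:clean, B:clean)
4. Left → (A; A:clean, B:clean)
5. Suck → (A; A:clean, B:clean)
6. Suck → (A; A:clean, B:clean)
7. Left → (A; A:clean, B:clean)
8. Right → (B; A:clean, B:clean)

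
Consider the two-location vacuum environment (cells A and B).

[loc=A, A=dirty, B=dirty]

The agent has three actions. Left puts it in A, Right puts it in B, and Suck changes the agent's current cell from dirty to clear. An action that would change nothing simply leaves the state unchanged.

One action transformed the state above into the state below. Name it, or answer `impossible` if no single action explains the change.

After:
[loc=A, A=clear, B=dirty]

try  Left: <A|dirty|dirty>
try Right: <B|dirty|dirty>
try  Suck: <A|clear|dirty>  ← match

Suck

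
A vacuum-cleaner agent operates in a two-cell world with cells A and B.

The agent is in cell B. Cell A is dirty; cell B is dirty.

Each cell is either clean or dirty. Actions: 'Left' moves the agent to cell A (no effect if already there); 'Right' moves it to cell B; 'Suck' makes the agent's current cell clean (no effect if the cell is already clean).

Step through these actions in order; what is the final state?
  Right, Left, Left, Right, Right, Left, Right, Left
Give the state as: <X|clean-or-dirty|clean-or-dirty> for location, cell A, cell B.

1) do Right; now <B|dirty|dirty>
2) do Left; now <A|dirty|dirty>
3) do Left; now <A|dirty|dirty>
4) do Right; now <B|dirty|dirty>
5) do Right; now <B|dirty|dirty>
6) do Left; now <A|dirty|dirty>
7) do Right; now <B|dirty|dirty>
8) do Left; now <A|dirty|dirty>

<A|dirty|dirty>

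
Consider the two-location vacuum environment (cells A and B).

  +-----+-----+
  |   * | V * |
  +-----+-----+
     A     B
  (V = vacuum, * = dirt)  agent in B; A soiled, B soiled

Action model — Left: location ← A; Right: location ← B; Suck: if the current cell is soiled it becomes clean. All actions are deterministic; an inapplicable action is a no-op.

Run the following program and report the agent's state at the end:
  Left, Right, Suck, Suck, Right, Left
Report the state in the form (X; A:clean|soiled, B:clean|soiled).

t=1 Left ⇒ (A; A:soiled, B:soiled)
t=2 Right ⇒ (B; A:soiled, B:soiled)
t=3 Suck ⇒ (B; A:soiled, B:clean)
t=4 Suck ⇒ (B; A:soiled, B:clean)
t=5 Right ⇒ (B; A:soiled, B:clean)
t=6 Left ⇒ (A; A:soiled, B:clean)

(A; A:soiled, B:clean)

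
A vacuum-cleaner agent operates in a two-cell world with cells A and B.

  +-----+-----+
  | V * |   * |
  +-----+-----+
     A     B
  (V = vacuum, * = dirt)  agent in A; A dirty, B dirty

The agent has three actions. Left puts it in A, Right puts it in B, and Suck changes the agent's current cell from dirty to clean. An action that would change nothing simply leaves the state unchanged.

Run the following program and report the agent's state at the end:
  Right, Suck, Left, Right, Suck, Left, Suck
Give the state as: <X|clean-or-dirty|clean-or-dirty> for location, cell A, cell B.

t=1 Right ⇒ <B|dirty|dirty>
t=2 Suck ⇒ <B|dirty|clean>
t=3 Left ⇒ <A|dirty|clean>
t=4 Right ⇒ <B|dirty|clean>
t=5 Suck ⇒ <B|dirty|clean>
t=6 Left ⇒ <A|dirty|clean>
t=7 Suck ⇒ <A|clean|clean>

<A|clean|clean>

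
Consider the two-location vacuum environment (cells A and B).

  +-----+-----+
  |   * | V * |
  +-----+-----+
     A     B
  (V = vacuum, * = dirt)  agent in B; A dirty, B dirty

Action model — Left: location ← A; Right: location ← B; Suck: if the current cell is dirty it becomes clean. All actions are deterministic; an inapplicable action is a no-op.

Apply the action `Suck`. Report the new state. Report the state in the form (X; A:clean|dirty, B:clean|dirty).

start: (B; A:dirty, B:dirty)
t=1 Suck ⇒ (B; A:dirty, B:clean)

(B; A:dirty, B:clean)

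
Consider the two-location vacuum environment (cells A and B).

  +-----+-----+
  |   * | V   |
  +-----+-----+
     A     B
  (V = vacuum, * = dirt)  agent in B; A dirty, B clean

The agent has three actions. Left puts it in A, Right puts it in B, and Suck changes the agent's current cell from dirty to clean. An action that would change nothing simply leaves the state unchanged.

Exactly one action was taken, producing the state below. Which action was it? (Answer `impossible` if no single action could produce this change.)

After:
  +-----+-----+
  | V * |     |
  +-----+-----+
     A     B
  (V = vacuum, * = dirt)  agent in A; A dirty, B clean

try  Left: <A|dirty|clean>  ← match
try Right: <B|dirty|clean>
try  Suck: <B|dirty|clean>

Left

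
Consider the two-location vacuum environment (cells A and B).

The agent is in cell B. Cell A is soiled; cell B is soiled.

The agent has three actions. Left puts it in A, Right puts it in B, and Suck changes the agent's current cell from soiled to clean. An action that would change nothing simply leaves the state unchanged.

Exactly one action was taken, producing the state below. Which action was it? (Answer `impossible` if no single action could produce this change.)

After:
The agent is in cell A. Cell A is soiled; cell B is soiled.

try  Left: loc=A A=soiled B=soiled  ← match
try Right: loc=B A=soiled B=soiled
try  Suck: loc=B A=soiled B=clean

Left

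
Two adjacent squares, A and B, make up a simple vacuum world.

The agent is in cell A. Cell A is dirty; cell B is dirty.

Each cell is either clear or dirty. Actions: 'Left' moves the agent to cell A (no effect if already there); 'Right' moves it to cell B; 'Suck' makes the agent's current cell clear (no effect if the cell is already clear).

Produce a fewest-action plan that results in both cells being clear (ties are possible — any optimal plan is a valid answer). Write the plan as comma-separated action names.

step 1/3 (Suck): in A — A clear, B dirty
step 2/3 (Right): in B — A clear, B dirty
step 3/3 (Suck): in B — A clear, B clear
min 3: Suck A + move + Suck B

Suck, Right, Suck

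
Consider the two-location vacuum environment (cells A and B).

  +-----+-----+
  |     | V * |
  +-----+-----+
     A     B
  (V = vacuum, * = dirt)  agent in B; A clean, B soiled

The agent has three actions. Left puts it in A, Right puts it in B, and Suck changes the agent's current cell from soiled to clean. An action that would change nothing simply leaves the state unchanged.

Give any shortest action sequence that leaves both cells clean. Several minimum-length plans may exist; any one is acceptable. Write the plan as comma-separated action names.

step 1/1 (Suck): loc=B A=clean B=clean
min 1: B is soiled, one Suck

Suck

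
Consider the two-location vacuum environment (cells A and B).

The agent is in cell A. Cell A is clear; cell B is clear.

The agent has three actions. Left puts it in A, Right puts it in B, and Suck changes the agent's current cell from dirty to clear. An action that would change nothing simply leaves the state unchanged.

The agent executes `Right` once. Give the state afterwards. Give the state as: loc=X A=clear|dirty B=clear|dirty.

loc=B A=clear B=clear

start: loc=A A=clear B=clear
1. Right → loc=B A=clear B=clear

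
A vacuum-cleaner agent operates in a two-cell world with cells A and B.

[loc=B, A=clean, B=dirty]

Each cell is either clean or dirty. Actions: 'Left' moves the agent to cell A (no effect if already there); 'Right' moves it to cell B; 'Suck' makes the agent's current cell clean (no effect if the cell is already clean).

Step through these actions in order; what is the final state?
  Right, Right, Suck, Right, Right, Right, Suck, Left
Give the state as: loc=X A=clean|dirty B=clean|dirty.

loc=A A=clean B=clean

step 1/8 (Right): loc=B A=clean B=dirty
step 2/8 (Right): loc=B A=clean B=dirty
step 3/8 (Suck): loc=B A=clean B=clean
step 4/8 (Right): loc=B A=clean B=clean
step 5/8 (Right): loc=B A=clean B=clean
step 6/8 (Right): loc=B A=clean B=clean
step 7/8 (Suck): loc=B A=clean B=clean
step 8/8 (Left): loc=A A=clean B=clean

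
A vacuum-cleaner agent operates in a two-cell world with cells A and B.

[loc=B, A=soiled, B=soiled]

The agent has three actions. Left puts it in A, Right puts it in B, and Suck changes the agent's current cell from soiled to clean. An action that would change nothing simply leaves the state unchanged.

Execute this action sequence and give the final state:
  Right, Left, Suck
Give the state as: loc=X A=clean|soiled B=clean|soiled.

step 1/3 (Right): loc=B A=soiled B=soiled
step 2/3 (Left): loc=A A=soiled B=soiled
step 3/3 (Suck): loc=A A=clean B=soiled

loc=A A=clean B=soiled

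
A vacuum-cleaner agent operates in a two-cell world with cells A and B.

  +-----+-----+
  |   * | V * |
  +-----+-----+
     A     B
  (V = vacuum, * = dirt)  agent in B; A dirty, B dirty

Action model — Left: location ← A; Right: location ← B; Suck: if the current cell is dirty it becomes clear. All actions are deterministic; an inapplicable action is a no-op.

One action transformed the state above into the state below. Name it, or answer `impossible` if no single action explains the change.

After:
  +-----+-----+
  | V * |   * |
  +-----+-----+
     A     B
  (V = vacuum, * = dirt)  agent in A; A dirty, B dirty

try  Left: loc=A A=dirty B=dirty  ← match
try Right: loc=B A=dirty B=dirty
try  Suck: loc=B A=dirty B=clear

Left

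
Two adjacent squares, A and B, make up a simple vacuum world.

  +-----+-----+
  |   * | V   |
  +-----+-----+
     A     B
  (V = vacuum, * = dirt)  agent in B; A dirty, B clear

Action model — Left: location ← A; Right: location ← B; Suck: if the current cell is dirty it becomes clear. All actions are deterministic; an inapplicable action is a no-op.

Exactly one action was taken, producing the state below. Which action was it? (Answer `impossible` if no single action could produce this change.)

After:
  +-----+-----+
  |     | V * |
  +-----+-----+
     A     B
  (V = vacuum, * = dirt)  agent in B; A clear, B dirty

impossible

try  Left: <A|dirty|clear>
try Right: <B|dirty|clear>
try  Suck: <B|dirty|clear>
no single action produces the after-state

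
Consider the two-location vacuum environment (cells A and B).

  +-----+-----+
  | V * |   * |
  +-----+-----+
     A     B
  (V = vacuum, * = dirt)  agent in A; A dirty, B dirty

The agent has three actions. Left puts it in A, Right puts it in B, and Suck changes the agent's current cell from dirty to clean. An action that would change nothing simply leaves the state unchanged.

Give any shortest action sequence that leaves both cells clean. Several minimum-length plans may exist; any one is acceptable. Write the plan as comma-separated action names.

Suck, Right, Suck

[1] after Suck: <A|clean|dirty>
[2] after Right: <B|clean|dirty>
[3] after Suck: <B|clean|clean>
min 3: Suck A + move + Suck B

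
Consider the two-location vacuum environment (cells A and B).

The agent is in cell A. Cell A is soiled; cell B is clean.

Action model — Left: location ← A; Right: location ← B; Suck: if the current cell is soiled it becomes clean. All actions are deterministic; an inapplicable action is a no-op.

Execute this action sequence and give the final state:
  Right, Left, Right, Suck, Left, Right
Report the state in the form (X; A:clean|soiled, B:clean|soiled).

1. Right → (B; A:soiled, B:clean)
2. Left → (A; A:soiled, B:clean)
3. Right → (B; A:soiled, B:clean)
4. Suck → (B; A:soiled, B:clean)
5. Left → (A; A:soiled, B:clean)
6. Right → (B; A:soiled, B:clean)

(B; A:soiled, B:clean)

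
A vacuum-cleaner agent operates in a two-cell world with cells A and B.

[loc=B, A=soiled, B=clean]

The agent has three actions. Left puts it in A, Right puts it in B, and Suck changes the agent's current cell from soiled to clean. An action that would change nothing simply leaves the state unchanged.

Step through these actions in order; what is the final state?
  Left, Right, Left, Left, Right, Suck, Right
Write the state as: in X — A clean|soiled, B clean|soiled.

1. Left → in A — A soiled, B clean
2. Right → in B — A soiled, B clean
3. Left → in A — A soiled, B clean
4. Left → in A — A soiled, B clean
5. Right → in B — A soiled, B clean
6. Suck → in B — A soiled, B clean
7. Right → in B — A soiled, B clean

in B — A soiled, B clean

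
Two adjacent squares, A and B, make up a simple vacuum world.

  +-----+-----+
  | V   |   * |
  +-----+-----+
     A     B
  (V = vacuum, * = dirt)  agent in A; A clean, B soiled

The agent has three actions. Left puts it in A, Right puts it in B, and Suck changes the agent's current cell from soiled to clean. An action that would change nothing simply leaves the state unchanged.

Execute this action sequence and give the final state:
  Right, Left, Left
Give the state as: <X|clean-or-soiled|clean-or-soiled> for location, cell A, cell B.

<A|clean|soiled>

1) do Right; now <B|clean|soiled>
2) do Left; now <A|clean|soiled>
3) do Left; now <A|clean|soiled>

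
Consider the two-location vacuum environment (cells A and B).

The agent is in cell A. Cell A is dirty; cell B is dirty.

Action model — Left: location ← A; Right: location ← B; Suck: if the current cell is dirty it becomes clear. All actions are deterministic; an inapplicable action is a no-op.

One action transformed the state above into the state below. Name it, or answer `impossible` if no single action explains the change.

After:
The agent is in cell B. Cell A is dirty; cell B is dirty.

try  Left: loc=A A=dirty B=dirty
try Right: loc=B A=dirty B=dirty  ← match
try  Suck: loc=A A=clear B=dirty

Right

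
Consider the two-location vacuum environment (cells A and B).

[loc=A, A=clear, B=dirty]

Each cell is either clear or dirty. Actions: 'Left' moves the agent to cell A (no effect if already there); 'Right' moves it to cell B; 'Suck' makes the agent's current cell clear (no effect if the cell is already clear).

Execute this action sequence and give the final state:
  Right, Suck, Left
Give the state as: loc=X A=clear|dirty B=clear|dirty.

loc=A A=clear B=clear

1. Right → loc=B A=clear B=dirty
2. Suck → loc=B A=clear B=clear
3. Left → loc=A A=clear B=clear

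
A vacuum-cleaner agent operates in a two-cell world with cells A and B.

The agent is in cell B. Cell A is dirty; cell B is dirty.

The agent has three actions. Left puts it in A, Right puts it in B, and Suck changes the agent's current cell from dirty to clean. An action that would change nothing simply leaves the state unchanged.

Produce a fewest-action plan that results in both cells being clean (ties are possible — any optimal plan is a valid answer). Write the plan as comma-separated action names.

1. Suck → in B — A dirty, B clean
2. Left → in A — A dirty, B clean
3. Suck → in A — A clean, B clean
min 3: Suck B + move + Suck A

Suck, Left, Suck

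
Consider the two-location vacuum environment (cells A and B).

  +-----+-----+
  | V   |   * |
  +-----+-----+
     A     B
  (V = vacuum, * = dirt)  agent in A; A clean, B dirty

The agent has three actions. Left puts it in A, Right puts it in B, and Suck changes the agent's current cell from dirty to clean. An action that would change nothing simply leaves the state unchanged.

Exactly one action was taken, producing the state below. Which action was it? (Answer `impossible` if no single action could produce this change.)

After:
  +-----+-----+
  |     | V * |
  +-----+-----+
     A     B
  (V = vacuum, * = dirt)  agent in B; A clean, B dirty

Right

try  Left: (A; A:clean, B:dirty)
try Right: (B; A:clean, B:dirty)  ← match
try  Suck: (A; A:clean, B:dirty)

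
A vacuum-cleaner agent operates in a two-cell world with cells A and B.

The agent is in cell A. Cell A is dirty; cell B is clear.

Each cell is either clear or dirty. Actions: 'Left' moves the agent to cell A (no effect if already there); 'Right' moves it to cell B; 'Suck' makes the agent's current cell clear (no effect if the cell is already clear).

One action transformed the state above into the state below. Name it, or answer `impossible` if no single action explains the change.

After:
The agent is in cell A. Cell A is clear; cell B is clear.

try  Left: loc=A A=dirty B=clear
try Right: loc=B A=dirty B=clear
try  Suck: loc=A A=clear B=clear  ← match

Suck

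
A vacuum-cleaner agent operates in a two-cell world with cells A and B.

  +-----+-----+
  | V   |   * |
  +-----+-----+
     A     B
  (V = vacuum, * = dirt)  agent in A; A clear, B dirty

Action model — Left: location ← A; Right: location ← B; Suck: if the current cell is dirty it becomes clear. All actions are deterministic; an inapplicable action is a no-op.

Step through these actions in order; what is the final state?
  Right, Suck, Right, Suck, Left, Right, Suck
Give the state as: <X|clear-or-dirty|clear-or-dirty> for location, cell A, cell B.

<B|clear|clear>

step 1/7 (Right): <B|clear|dirty>
step 2/7 (Suck): <B|clear|clear>
step 3/7 (Right): <B|clear|clear>
step 4/7 (Suck): <B|clear|clear>
step 5/7 (Left): <A|clear|clear>
step 6/7 (Right): <B|clear|clear>
step 7/7 (Suck): <B|clear|clear>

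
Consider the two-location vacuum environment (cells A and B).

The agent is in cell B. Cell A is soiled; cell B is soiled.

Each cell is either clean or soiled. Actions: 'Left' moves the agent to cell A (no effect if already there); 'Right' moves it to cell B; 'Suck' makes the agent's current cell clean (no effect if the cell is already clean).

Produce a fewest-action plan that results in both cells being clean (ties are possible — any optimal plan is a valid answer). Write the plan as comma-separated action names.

Suck, Left, Suck

Suck (#1): in B — A soiled, B clean
Left (#2): in A — A soiled, B clean
Suck (#3): in A — A clean, B clean
min 3: Suck B + move + Suck A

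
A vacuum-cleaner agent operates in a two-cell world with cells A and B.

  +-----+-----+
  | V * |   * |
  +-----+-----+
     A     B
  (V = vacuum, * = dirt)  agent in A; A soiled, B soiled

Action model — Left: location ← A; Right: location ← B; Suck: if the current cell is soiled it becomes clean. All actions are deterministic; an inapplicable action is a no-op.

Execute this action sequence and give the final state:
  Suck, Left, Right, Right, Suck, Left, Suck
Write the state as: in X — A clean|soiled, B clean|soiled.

Suck (#1): in A — A clean, B soiled
Left (#2): in A — A clean, B soiled
Right (#3): in B — A clean, B soiled
Right (#4): in B — A clean, B soiled
Suck (#5): in B — A clean, B clean
Left (#6): in A — A clean, B clean
Suck (#7): in A — A clean, B clean

in A — A clean, B clean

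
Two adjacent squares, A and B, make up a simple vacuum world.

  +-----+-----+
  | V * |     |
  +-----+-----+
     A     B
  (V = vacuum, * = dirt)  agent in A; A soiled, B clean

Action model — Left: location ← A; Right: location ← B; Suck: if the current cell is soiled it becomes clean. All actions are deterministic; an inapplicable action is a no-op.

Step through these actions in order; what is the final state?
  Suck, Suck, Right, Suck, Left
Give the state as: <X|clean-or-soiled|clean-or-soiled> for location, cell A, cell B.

Suck (#1): <A|clean|clean>
Suck (#2): <A|clean|clean>
Right (#3): <B|clean|clean>
Suck (#4): <B|clean|clean>
Left (#5): <A|clean|clean>

<A|clean|clean>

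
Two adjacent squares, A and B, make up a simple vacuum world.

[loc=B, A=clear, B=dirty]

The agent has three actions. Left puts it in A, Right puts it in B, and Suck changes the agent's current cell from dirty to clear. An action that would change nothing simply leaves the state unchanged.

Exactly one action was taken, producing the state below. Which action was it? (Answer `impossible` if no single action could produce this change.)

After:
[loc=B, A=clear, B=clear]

Suck

try  Left: in A — A clear, B dirty
try Right: in B — A clear, B dirty
try  Suck: in B — A clear, B clear  ← match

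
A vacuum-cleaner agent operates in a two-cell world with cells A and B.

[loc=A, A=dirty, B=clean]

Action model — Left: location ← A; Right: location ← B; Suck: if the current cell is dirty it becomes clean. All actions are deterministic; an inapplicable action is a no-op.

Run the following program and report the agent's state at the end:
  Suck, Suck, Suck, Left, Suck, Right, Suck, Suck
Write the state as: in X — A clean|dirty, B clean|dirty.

in B — A clean, B clean

1. Suck → in A — A clean, B clean
2. Suck → in A — A clean, B clean
3. Suck → in A — A clean, B clean
4. Left → in A — A clean, B clean
5. Suck → in A — A clean, B clean
6. Right → in B — A clean, B clean
7. Suck → in B — A clean, B clean
8. Suck → in B — A clean, B clean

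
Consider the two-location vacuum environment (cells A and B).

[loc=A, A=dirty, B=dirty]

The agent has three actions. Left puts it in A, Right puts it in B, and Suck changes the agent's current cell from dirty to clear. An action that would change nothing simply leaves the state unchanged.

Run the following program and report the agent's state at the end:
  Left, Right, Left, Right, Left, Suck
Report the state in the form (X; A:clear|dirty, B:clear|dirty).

(A; A:clear, B:dirty)

step 1/6 (Left): (A; A:dirty, B:dirty)
step 2/6 (Right): (B; A:dirty, B:dirty)
step 3/6 (Left): (A; A:dirty, B:dirty)
step 4/6 (Right): (B; A:dirty, B:dirty)
step 5/6 (Left): (A; A:dirty, B:dirty)
step 6/6 (Suck): (A; A:clear, B:dirty)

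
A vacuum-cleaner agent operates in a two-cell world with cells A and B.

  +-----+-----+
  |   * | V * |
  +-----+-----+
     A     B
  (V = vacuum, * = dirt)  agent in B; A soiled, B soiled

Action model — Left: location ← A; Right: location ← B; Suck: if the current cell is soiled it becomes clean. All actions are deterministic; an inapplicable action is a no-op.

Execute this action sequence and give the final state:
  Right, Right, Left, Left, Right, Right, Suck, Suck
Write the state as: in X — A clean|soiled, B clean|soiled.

in B — A soiled, B clean

1. Right → in B — A soiled, B soiled
2. Right → in B — A soiled, B soiled
3. Left → in A — A soiled, B soiled
4. Left → in A — A soiled, B soiled
5. Right → in B — A soiled, B soiled
6. Right → in B — A soiled, B soiled
7. Suck → in B — A soiled, B clean
8. Suck → in B — A soiled, B clean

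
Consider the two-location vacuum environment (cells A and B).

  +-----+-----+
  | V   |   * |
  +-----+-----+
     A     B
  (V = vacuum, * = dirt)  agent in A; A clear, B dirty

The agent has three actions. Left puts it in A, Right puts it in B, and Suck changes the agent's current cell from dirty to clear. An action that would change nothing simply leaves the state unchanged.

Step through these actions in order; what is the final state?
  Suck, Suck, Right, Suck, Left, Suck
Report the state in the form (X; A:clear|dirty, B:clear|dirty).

[1] after Suck: (A; A:clear, B:dirty)
[2] after Suck: (A; A:clear, B:dirty)
[3] after Right: (B; A:clear, B:dirty)
[4] after Suck: (B; A:clear, B:clear)
[5] after Left: (A; A:clear, B:clear)
[6] after Suck: (A; A:clear, B:clear)

(A; A:clear, B:clear)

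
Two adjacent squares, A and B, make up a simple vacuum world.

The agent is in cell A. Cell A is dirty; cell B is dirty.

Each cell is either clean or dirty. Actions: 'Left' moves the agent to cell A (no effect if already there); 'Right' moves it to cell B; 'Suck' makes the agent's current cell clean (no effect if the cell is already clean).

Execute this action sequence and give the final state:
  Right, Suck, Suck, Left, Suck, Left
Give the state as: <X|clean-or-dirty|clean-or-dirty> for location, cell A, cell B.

step 1/6 (Right): <B|dirty|dirty>
step 2/6 (Suck): <B|dirty|clean>
step 3/6 (Suck): <B|dirty|clean>
step 4/6 (Left): <A|dirty|clean>
step 5/6 (Suck): <A|clean|clean>
step 6/6 (Left): <A|clean|clean>

<A|clean|clean>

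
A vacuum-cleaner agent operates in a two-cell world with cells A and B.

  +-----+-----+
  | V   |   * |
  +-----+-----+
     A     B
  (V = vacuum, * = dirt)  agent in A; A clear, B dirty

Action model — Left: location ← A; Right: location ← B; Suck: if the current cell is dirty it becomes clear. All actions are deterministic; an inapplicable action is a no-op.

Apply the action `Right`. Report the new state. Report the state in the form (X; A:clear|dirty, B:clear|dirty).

(B; A:clear, B:dirty)

start: (A; A:clear, B:dirty)
1. Right → (B; A:clear, B:dirty)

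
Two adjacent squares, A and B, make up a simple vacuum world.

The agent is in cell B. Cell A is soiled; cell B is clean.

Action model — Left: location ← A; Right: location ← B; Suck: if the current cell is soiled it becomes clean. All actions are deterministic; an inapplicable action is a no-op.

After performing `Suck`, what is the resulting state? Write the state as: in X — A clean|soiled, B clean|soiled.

in B — A soiled, B clean

start: in B — A soiled, B clean
1. Suck → in B — A soiled, B clean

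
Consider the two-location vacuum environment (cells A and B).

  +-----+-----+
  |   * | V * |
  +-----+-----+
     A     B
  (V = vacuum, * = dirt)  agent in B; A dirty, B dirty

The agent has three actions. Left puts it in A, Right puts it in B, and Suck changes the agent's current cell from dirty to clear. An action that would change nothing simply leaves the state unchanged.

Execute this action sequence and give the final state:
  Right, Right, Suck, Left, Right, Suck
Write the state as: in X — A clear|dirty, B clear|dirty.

Right (#1): in B — A dirty, B dirty
Right (#2): in B — A dirty, B dirty
Suck (#3): in B — A dirty, B clear
Left (#4): in A — A dirty, B clear
Right (#5): in B — A dirty, B clear
Suck (#6): in B — A dirty, B clear

in B — A dirty, B clear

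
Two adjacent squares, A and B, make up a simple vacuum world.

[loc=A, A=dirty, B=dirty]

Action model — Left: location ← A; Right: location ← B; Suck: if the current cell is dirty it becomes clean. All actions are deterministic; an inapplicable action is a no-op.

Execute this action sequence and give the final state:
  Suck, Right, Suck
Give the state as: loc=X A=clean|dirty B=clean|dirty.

1) do Suck; now loc=A A=clean B=dirty
2) do Right; now loc=B A=clean B=dirty
3) do Suck; now loc=B A=clean B=clean

loc=B A=clean B=clean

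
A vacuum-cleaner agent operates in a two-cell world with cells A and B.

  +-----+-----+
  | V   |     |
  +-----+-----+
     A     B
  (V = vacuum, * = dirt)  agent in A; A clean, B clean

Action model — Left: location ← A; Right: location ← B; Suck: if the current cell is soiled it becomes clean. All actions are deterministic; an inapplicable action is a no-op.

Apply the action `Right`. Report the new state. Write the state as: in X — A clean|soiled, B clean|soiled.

in B — A clean, B clean

start: in A — A clean, B clean
t=1 Right ⇒ in B — A clean, B clean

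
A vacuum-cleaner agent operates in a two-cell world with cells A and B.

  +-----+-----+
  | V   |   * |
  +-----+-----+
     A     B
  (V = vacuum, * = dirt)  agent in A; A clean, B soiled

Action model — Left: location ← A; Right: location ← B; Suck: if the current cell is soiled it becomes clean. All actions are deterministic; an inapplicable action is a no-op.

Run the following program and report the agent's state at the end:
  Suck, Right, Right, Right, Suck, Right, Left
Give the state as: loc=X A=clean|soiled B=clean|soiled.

Suck (#1): loc=A A=clean B=soiled
Right (#2): loc=B A=clean B=soiled
Right (#3): loc=B A=clean B=soiled
Right (#4): loc=B A=clean B=soiled
Suck (#5): loc=B A=clean B=clean
Right (#6): loc=B A=clean B=clean
Left (#7): loc=A A=clean B=clean

loc=A A=clean B=clean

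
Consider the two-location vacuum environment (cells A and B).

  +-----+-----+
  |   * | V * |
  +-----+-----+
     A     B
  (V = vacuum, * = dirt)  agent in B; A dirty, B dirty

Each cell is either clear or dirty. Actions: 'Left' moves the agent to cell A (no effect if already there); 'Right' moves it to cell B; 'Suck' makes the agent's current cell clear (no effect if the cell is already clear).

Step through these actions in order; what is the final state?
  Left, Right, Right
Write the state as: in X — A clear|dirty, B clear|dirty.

in B — A dirty, B dirty

step 1/3 (Left): in A — A dirty, B dirty
step 2/3 (Right): in B — A dirty, B dirty
step 3/3 (Right): in B — A dirty, B dirty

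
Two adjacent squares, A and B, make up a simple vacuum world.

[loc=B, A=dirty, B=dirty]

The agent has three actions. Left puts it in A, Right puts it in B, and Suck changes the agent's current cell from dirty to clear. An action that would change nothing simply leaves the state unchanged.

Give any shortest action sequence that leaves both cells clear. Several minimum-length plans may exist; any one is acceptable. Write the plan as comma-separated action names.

1. Suck → (B; A:dirty, B:clear)
2. Left → (A; A:dirty, B:clear)
3. Suck → (A; A:clear, B:clear)
min 3: Suck B + move + Suck A

Suck, Left, Suck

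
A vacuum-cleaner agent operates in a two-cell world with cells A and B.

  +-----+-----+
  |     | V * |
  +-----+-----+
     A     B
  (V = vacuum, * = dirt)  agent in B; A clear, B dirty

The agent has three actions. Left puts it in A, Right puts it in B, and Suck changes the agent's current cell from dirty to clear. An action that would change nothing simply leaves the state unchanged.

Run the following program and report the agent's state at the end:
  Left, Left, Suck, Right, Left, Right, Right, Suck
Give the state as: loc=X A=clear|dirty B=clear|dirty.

1) do Left; now loc=A A=clear B=dirty
2) do Left; now loc=A A=clear B=dirty
3) do Suck; now loc=A A=clear B=dirty
4) do Right; now loc=B A=clear B=dirty
5) do Left; now loc=A A=clear B=dirty
6) do Right; now loc=B A=clear B=dirty
7) do Right; now loc=B A=clear B=dirty
8) do Suck; now loc=B A=clear B=clear

loc=B A=clear B=clear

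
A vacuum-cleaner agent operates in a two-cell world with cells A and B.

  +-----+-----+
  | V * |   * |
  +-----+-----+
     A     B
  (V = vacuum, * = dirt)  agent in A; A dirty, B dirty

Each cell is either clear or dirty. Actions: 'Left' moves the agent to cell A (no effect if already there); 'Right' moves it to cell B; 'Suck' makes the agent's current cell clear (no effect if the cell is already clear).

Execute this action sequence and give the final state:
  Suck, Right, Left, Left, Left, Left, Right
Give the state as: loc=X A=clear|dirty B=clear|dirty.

Suck (#1): loc=A A=clear B=dirty
Right (#2): loc=B A=clear B=dirty
Left (#3): loc=A A=clear B=dirty
Left (#4): loc=A A=clear B=dirty
Left (#5): loc=A A=clear B=dirty
Left (#6): loc=A A=clear B=dirty
Right (#7): loc=B A=clear B=dirty

loc=B A=clear B=dirty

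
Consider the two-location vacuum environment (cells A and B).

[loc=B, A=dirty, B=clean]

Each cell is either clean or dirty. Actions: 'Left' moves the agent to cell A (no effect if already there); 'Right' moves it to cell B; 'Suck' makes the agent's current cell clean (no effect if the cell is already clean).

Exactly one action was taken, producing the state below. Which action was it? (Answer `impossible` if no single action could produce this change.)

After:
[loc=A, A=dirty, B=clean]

Left

try  Left: in A — A dirty, B clean  ← match
try Right: in B — A dirty, B clean
try  Suck: in B — A dirty, B clean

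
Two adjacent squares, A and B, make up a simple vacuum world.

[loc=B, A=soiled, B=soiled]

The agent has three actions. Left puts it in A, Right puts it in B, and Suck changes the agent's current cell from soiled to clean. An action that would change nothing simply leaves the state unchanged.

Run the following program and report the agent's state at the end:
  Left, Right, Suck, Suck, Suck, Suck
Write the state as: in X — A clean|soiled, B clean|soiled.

t=1 Left ⇒ in A — A soiled, B soiled
t=2 Right ⇒ in B — A soiled, B soiled
t=3 Suck ⇒ in B — A soiled, B clean
t=4 Suck ⇒ in B — A soiled, B clean
t=5 Suck ⇒ in B — A soiled, B clean
t=6 Suck ⇒ in B — A soiled, B clean

in B — A soiled, B clean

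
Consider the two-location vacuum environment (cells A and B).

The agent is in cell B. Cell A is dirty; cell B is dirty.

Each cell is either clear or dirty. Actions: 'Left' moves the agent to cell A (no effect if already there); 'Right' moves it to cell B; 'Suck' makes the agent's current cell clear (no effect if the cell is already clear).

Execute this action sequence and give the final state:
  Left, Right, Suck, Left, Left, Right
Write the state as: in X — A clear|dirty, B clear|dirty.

step 1/6 (Left): in A — A dirty, B dirty
step 2/6 (Right): in B — A dirty, B dirty
step 3/6 (Suck): in B — A dirty, B clear
step 4/6 (Left): in A — A dirty, B clear
step 5/6 (Left): in A — A dirty, B clear
step 6/6 (Right): in B — A dirty, B clear

in B — A dirty, B clear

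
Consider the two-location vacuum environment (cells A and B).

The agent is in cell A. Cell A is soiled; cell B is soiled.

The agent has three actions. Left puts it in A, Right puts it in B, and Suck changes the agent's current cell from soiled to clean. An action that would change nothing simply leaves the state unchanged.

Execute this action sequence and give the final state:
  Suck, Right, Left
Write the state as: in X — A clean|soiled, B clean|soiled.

[1] after Suck: in A — A clean, B soiled
[2] after Right: in B — A clean, B soiled
[3] after Left: in A — A clean, B soiled

in A — A clean, B soiled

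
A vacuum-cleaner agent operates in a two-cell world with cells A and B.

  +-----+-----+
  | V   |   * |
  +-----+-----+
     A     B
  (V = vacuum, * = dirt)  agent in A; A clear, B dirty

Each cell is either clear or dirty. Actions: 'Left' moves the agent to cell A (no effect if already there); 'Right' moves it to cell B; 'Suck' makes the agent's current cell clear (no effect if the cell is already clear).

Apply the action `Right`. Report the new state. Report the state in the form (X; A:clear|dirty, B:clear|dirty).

(B; A:clear, B:dirty)

start: (A; A:clear, B:dirty)
Right (#1): (B; A:clear, B:dirty)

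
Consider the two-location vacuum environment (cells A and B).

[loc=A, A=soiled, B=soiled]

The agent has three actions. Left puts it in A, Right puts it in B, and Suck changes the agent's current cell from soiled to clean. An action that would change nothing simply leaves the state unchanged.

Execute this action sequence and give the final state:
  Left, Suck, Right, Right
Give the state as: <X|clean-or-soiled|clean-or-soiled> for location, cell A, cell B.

<B|clean|soiled>

[1] after Left: <A|soiled|soiled>
[2] after Suck: <A|clean|soiled>
[3] after Right: <B|clean|soiled>
[4] after Right: <B|clean|soiled>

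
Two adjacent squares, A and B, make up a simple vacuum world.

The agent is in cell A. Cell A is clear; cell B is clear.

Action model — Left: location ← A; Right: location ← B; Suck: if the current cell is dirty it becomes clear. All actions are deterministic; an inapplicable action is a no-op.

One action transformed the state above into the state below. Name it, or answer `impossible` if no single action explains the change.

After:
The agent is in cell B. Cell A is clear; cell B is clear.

Right

try  Left: (A; A:clear, B:clear)
try Right: (B; A:clear, B:clear)  ← match
try  Suck: (A; A:clear, B:clear)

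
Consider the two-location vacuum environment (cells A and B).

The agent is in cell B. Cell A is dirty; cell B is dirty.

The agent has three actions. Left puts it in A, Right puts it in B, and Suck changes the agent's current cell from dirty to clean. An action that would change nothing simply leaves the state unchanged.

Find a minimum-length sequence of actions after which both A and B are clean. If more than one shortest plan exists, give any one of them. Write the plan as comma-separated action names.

1. Suck → loc=B A=dirty B=clean
2. Left → loc=A A=dirty B=clean
3. Suck → loc=A A=clean B=clean
min 3: Suck B + move + Suck A

Suck, Left, Suck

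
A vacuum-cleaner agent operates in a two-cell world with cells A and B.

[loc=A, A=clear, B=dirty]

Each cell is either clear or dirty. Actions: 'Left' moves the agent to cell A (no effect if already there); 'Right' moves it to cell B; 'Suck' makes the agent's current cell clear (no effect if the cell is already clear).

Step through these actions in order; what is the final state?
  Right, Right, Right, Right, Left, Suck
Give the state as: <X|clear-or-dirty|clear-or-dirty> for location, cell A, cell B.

<A|clear|dirty>

[1] after Right: <B|clear|dirty>
[2] after Right: <B|clear|dirty>
[3] after Right: <B|clear|dirty>
[4] after Right: <B|clear|dirty>
[5] after Left: <A|clear|dirty>
[6] after Suck: <A|clear|dirty>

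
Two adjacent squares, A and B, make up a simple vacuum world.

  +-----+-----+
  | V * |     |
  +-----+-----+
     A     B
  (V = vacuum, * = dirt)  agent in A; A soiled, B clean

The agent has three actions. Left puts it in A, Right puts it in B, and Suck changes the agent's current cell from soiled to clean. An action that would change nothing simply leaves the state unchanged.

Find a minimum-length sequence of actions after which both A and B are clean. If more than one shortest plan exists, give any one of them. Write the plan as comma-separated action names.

Suck

step 1/1 (Suck): in A — A clean, B clean
min 1: A is soiled, one Suck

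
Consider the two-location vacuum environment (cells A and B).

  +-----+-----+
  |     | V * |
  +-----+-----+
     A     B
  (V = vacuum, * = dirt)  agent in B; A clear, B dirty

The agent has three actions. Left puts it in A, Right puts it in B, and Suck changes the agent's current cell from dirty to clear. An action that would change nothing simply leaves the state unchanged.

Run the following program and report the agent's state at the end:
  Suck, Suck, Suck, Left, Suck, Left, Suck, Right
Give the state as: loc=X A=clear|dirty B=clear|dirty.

[1] after Suck: loc=B A=clear B=clear
[2] after Suck: loc=B A=clear B=clear
[3] after Suck: loc=B A=clear B=clear
[4] after Left: loc=A A=clear B=clear
[5] after Suck: loc=A A=clear B=clear
[6] after Left: loc=A A=clear B=clear
[7] after Suck: loc=A A=clear B=clear
[8] after Right: loc=B A=clear B=clear

loc=B A=clear B=clear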